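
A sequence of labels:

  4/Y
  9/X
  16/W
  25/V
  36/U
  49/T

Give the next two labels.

64/S then 81/R

For the first component, perfect squares: 2², 3², 4², …: 4, 9, 16, 25, 36, 49 → 64 → 81.
Letter goes Y, X, W, V, U, T → S → R (letters move back 1 place in the alphabet).
So the next two labels are 64/S and 81/R.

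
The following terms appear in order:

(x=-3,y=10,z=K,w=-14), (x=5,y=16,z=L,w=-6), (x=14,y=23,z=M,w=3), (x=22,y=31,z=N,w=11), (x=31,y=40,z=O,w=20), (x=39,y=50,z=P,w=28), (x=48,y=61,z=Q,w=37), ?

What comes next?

X: -3, 5, 14, 22, 31, 39, 48 → 56 (alternating steps +8, +9, +8, +9, …).
Y goes 10, 16, 23, 31, 40, 50, 61 → 73 (differences are 6, 7, 8, … (increasing by 1 each time)).
For the z, letters move forward 1 place in the alphabet: K, L, M, N, O, P, Q → R.
W: always 11 less than the x, so -14, -6, 3, 11, 20, 28, 37 → 45.
So the next term is (x=56,y=73,z=R,w=45).

(x=56,y=73,z=R,w=45)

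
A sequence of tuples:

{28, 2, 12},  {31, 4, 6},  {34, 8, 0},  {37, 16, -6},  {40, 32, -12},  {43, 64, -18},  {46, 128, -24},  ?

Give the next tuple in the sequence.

{49, 256, -30}

First coordinate: +3 each step, so 28, 31, 34, 37, 40, 43, 46 → 49.
Second coordinate — ×2 each step: 2, 4, 8, 16, 32, 64, 128 → 256.
Third coordinate: 12, 6, 0, -6, -12, -18, -24 → -30 (−6 each step).
Combining the parts gives {49, 256, -30}.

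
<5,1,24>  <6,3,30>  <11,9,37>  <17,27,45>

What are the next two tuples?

For the first slot, each term is the sum of the two before it: 5, 6, 11, 17 → 28 → 45.
Second slot: ×3 each step, so 1, 3, 9, 27 → 81 → 243.
Third slot: differences are 6, 7, 8, … (increasing by 1 each time), so 24, 30, 37, 45 → 54 → 64.
So the next two tuples are <28,81,54> and <45,243,64>.

<28,81,54>, <45,243,64>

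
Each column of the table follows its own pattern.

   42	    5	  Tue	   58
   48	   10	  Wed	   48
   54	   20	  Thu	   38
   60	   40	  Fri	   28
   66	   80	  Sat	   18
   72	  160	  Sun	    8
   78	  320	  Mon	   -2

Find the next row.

First component: +6 each step; 42, 48, 54, 60, 66, 72, 78 → 84.
For the second component, ×2 each step: 5, 10, 20, 40, 80, 160, 320 → 640.
For the day, runs through the weekdays Mon→Sun: Tue, Wed, Thu, Fri, Sat, Sun, Mon → Tue.
Fourth component: −10 each step; 58, 48, 38, 28, 18, 8, -2 → -12.
So the next row is 84  640  Tue  -12.

84  640  Tue  -12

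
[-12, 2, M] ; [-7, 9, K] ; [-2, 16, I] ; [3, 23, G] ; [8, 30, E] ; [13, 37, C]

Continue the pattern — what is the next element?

[18, 44, A]

First slot — +5 each step: -12, -7, -2, 3, 8, 13 → 18.
Second slot: +7 each step; 2, 9, 16, 23, 30, 37 → 44.
Letter: M, K, I, G, E, C → A (letters move back 2 places in the alphabet).
Combining the parts gives [18, 44, A].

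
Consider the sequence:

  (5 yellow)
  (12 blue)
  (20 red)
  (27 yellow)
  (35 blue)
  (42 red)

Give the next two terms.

First slot: alternating steps +7, +8, +7, +8, …, so 5, 12, 20, 27, 35, 42 → 50 → 57.
Colour — repeats yellow → blue → red: yellow, blue, red, yellow, blue, red → yellow → blue.
Putting the parts together: (50 yellow) and then (57 blue).

(50 yellow), (57 blue)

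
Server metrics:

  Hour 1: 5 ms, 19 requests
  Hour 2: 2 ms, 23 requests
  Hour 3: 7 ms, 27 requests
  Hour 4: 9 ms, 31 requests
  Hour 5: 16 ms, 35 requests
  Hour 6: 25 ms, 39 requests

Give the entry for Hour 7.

Ms: each term is the sum of the two before it, so 5, 2, 7, 9, 16, 25 → 41.
Requests — +4 each step: 19, 23, 27, 31, 35, 39 → 43.
Combining the parts gives 41 ms, 43 requests.

41 ms, 43 requests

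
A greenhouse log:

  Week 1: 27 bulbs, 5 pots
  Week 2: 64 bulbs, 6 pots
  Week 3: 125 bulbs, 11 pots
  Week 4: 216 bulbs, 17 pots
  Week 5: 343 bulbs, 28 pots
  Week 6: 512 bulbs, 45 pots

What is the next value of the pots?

Pots: 5, 6, 11, 17, 28, 45 → 73 (each term is the sum of the two before it).

73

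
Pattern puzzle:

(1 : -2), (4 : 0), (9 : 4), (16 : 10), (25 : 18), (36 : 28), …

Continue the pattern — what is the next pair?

For the first component, perfect squares: 1², 2², 3², …: 1, 4, 9, 16, 25, 36 → 49.
Second component: -2, 0, 4, 10, 18, 28 → 40 (differences are 2, 4, 6, … (increasing by 2 each time)).
Putting it together: (49 : 40).

(49 : 40)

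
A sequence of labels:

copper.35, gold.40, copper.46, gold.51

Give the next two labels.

copper.57, gold.62

Metal — alternates copper ↔ gold: copper, gold, copper, gold → copper → gold.
Second component: alternating steps +5, +6, +5, +6, …, so 35, 40, 46, 51 → 57 → 62.
Putting the parts together: copper.57 and then gold.62.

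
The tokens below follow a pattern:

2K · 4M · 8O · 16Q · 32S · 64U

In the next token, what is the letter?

W

Letter: letters move forward 2 places in the alphabet; K, M, O, Q, S, U → W.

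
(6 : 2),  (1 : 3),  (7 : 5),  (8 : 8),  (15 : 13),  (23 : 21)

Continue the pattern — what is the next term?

First coordinate: each term is the sum of the two before it, so 6, 1, 7, 8, 15, 23 → 38.
For the second coordinate, each term is the sum of the two before it: 2, 3, 5, 8, 13, 21 → 34.
So the next term is (38 : 34).

(38 : 34)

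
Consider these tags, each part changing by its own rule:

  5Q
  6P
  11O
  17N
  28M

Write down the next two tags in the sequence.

45L, 73K

First component goes 5, 6, 11, 17, 28 → 45 → 73 (each term is the sum of the two before it).
Letter — letters move back 1 place in the alphabet: Q, P, O, N, M → L → K.
Putting the parts together: 45L and then 73K.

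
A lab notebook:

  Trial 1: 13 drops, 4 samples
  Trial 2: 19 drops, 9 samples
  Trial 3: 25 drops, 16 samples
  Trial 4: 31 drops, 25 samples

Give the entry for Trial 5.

37 drops, 36 samples

Drops: 13, 19, 25, 31 → 37 (+6 each step).
Samples: 4, 9, 16, 25 → 36 (perfect squares: 2², 3², 4², …).
Combining the parts gives 37 drops, 36 samples.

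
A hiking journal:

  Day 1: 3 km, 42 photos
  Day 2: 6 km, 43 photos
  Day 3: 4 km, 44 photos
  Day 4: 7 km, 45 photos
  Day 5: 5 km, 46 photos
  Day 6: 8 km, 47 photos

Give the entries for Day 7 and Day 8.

6 km, 48 photos; 9 km, 49 photos

For the km, alternating steps +3, −2, +3, −2, …: 3, 6, 4, 7, 5, 8 → 6 → 9.
Photos: +1 each step, so 42, 43, 44, 45, 46, 47 → 48 → 49.
Putting the parts together: 6 km, 48 photos and then 9 km, 49 photos.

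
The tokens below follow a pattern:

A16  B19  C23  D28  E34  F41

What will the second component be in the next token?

49

Second component: 16, 19, 23, 28, 34, 41 → 49 (differences are 3, 4, 5, … (increasing by 1 each time)).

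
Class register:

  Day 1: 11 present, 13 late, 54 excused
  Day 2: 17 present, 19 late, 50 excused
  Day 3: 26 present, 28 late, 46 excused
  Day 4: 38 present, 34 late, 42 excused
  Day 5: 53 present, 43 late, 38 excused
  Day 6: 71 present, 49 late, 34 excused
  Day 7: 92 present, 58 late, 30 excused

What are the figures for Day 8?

Present: differences are 6, 9, 12, … (increasing by 3 each time), so 11, 17, 26, 38, 53, 71, 92 → 116.
Late: alternating steps +6, +9, +6, +9, …, so 13, 19, 28, 34, 43, 49, 58 → 64.
Excused goes 54, 50, 46, 42, 38, 34, 30 → 26 (−4 each step).
So the next line is 116 present, 64 late, 26 excused.

116 present, 64 late, 26 excused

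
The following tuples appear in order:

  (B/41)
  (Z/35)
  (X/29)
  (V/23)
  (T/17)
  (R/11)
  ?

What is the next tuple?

(P/5)

Letter goes B, Z, X, V, T, R → P (letters move back 2 places in the alphabet, wrapping A→Z).
Second entry — −6 each step: 41, 35, 29, 23, 17, 11 → 5.
Combining the parts gives (P/5).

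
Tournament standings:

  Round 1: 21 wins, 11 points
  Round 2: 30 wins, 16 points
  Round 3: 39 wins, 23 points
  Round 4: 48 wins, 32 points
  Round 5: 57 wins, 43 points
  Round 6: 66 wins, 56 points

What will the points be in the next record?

71

Wins goes 21, 30, 39, 48, 57, 66 → 75 (+9 each step).
For the points, differences are 5, 7, 9, … (increasing by 2 each time): 11, 16, 23, 32, 43, 56 → 71.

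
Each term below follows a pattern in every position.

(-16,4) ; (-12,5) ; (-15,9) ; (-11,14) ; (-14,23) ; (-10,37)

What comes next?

First part goes -16, -12, -15, -11, -14, -10 → -13 (alternating steps +4, −3, +4, −3, …).
Second part: each term is the sum of the two before it; 4, 5, 9, 14, 23, 37 → 60.
Combining the parts gives (-13,60).

(-13,60)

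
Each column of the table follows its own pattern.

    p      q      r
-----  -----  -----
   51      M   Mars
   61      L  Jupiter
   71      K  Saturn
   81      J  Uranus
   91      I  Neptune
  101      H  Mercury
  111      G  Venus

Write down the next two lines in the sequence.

Column p: 51, 61, 71, 81, 91, 101, 111 → 121 → 131 (+10 each step).
Column q — letters move back 1 place in the alphabet: M, L, K, J, I, H, G → F → E.
Column r goes Mars, Jupiter, Saturn, Uranus, Neptune, Mercury, Venus → Earth → Mars (runs through the planets Mercury→Neptune).
So the next two lines are 121  F  Earth and 131  E  Mars.

121  F  Earth; 131  E  Mars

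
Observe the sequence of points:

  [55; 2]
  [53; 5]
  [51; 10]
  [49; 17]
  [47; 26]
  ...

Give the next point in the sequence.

[45; 37]

First part: 55, 53, 51, 49, 47 → 45 (−2 each step).
Second part: differences are 3, 5, 7, … (increasing by 2 each time), so 2, 5, 10, 17, 26 → 37.
Putting it together: [45; 37].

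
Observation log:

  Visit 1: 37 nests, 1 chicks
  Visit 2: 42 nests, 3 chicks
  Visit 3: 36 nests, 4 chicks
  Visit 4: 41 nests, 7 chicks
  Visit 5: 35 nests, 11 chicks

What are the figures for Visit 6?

40 nests, 18 chicks

Nests: alternating steps +5, −6, +5, −6, …; 37, 42, 36, 41, 35 → 40.
Chicks: each term is the sum of the two before it; 1, 3, 4, 7, 11 → 18.
Combining the parts gives 40 nests, 18 chicks.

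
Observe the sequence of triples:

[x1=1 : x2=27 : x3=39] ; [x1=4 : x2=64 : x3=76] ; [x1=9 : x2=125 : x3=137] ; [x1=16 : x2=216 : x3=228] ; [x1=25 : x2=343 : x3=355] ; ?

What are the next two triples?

[x1=36 : x2=512 : x3=524], [x1=49 : x2=729 : x3=741]

X1: perfect squares: 1², 2², 3², …, so 1, 4, 9, 16, 25 → 36 → 49.
X2: perfect cubes: 3³, 4³, 5³, …, so 27, 64, 125, 216, 343 → 512 → 729.
X3: always 12 more than the x2, so 39, 76, 137, 228, 355 → 524 → 741.
So the next two triples are [x1=36 : x2=512 : x3=524] and [x1=49 : x2=729 : x3=741].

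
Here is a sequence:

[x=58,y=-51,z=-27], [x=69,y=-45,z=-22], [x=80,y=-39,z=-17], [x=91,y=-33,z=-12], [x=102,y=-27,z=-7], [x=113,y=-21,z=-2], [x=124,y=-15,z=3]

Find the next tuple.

X: 58, 69, 80, 91, 102, 113, 124 → 135 (+11 each step).
For the y, +6 each step: -51, -45, -39, -33, -27, -21, -15 → -9.
Z — +5 each step: -27, -22, -17, -12, -7, -2, 3 → 8.
So the next tuple is [x=135,y=-9,z=8].

[x=135,y=-9,z=8]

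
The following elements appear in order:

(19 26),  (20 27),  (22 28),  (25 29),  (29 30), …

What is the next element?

First part: differences are 1, 2, 3, … (increasing by 1 each time); 19, 20, 22, 25, 29 → 34.
Second part: +1 each step, so 26, 27, 28, 29, 30 → 31.
So the next element is (34 31).

(34 31)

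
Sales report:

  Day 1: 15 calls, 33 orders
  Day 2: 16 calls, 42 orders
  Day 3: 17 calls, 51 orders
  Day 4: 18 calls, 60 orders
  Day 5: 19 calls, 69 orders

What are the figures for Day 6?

Calls: 15, 16, 17, 18, 19 → 20 (+1 each step).
For the orders, +9 each step: 33, 42, 51, 60, 69 → 78.
Putting it together: 20 calls, 78 orders.

20 calls, 78 orders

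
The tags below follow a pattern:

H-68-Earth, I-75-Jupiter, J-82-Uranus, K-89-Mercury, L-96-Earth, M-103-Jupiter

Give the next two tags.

N-110-Uranus then O-117-Mercury

Letter goes H, I, J, K, L, M → N → O (letters move forward 1 place in the alphabet).
Second component: +7 each step; 68, 75, 82, 89, 96, 103 → 110 → 117.
Planet — repeats Earth → Jupiter → Uranus → Mercury: Earth, Jupiter, Uranus, Mercury, Earth, Jupiter → Uranus → Mercury.
So the next two tags are N-110-Uranus and O-117-Mercury.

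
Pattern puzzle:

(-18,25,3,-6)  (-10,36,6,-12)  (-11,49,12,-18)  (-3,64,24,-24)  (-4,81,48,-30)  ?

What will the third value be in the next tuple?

For the first value, alternating steps +8, −1, +8, −1, …: -18, -10, -11, -3, -4 → 4.
Second value: perfect squares: 5², 6², 7², …, so 25, 36, 49, 64, 81 → 100.
For the third value, ×2 each step: 3, 6, 12, 24, 48 → 96.
Fourth value: −6 each step, so -6, -12, -18, -24, -30 → -36.

96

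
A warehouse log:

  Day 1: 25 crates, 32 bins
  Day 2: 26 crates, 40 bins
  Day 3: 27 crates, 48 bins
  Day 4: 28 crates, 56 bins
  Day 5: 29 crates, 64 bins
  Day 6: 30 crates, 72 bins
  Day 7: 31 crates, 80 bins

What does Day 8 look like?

32 crates, 88 bins

Crates: 25, 26, 27, 28, 29, 30, 31 → 32 (+1 each step).
Bins: +8 each step, so 32, 40, 48, 56, 64, 72, 80 → 88.
Combining the parts gives 32 crates, 88 bins.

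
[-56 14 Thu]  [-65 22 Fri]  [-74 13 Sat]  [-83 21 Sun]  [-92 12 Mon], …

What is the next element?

First component: −9 each step; -56, -65, -74, -83, -92 → -101.
Second component: 14, 22, 13, 21, 12 → 20 (alternating steps +8, −9, +8, −9, …).
Day: runs through the weekdays Mon→Sun; Thu, Fri, Sat, Sun, Mon → Tue.
Combining the parts gives [-101 20 Tue].

[-101 20 Tue]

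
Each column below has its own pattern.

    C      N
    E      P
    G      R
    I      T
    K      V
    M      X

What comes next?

For the first letter, letters move forward 2 places in the alphabet: C, E, G, I, K, M → O.
Second letter: letters move forward 2 places in the alphabet; N, P, R, T, V, X → Z.
So the next line is O  Z.

O  Z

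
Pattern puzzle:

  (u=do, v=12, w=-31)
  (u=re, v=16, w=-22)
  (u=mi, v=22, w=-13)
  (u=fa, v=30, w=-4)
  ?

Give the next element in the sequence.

(u=sol, v=40, w=5)

U goes do, re, mi, fa → sol (runs through the solfège scale do→ti).
V: 12, 16, 22, 30 → 40 (differences are 4, 6, 8, … (increasing by 2 each time)).
W — +9 each step: -31, -22, -13, -4 → 5.
Putting it together: (u=sol, v=40, w=5).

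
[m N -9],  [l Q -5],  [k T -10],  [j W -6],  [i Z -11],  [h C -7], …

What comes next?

[g F -12]

First letter — letters move back 1 place in the alphabet: m, l, k, j, i, h → g.
Second letter: letters move forward 3 places in the alphabet, wrapping Z→A, so N, Q, T, W, Z, C → F.
Third component goes -9, -5, -10, -6, -11, -7 → -12 (alternating steps +4, −5, +4, −5, …).
Combining the parts gives [g F -12].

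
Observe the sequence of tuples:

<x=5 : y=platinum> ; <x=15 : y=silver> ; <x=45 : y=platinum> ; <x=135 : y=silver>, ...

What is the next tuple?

<x=405 : y=platinum>

For the x, ×3 each step: 5, 15, 45, 135 → 405.
Y — alternates platinum ↔ silver: platinum, silver, platinum, silver → platinum.
So the next tuple is <x=405 : y=platinum>.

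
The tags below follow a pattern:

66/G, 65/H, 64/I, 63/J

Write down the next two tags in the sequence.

First component: 66, 65, 64, 63 → 62 → 61 (−1 each step).
Letter: G, H, I, J → K → L (letters move forward 1 place in the alphabet).
Putting the parts together: 62/K and then 61/L.

62/K, 61/L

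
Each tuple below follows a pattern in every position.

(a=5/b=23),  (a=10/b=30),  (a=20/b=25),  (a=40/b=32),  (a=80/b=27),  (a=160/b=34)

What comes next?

(a=320/b=29)

For the a, ×2 each step: 5, 10, 20, 40, 80, 160 → 320.
B: alternating steps +7, −5, +7, −5, …; 23, 30, 25, 32, 27, 34 → 29.
Putting it together: (a=320/b=29).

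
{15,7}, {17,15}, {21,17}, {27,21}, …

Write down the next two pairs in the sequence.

First slot: differences are 2, 4, 6, … (increasing by 2 each time); 15, 17, 21, 27 → 35 → 45.
Second slot — always the previous value of the first slot: 7, 15, 17, 21 → 27 → 35.
Putting the parts together: {35,27} and then {45,35}.

{35,27}, {45,35}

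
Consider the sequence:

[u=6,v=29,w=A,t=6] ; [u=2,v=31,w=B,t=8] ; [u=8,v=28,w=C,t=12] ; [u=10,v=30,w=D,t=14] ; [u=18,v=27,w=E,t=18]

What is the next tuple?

[u=28,v=29,w=F,t=20]

U goes 6, 2, 8, 10, 18 → 28 (each term is the sum of the two before it).
V goes 29, 31, 28, 30, 27 → 29 (alternating steps +2, −3, +2, −3, …).
W — letters move forward 1 place in the alphabet: A, B, C, D, E → F.
T: alternating steps +2, +4, +2, +4, …; 6, 8, 12, 14, 18 → 20.
Combining the parts gives [u=28,v=29,w=F,t=20].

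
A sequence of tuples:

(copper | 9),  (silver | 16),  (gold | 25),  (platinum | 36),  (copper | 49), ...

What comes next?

(silver | 64)

Metal: repeats copper → silver → gold → platinum, so copper, silver, gold, platinum, copper → silver.
Second value — perfect squares: 3², 4², 5², …: 9, 16, 25, 36, 49 → 64.
Combining the parts gives (silver | 64).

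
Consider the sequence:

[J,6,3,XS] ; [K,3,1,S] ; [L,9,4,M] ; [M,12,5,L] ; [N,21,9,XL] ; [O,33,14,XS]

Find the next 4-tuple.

Letter: letters move forward 1 place in the alphabet, so J, K, L, M, N, O → P.
Second value: each term is the sum of the two before it, so 6, 3, 9, 12, 21, 33 → 54.
Third value: 3, 1, 4, 5, 9, 14 → 23 (each term is the sum of the two before it).
Size goes XS, S, M, L, XL, XS → S (repeats XS → S → M → L → XL).
Putting it together: [P,54,23,S].

[P,54,23,S]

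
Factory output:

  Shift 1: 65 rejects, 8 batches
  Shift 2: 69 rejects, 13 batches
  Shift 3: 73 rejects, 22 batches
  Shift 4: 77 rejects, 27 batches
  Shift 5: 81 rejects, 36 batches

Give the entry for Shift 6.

Rejects: +4 each step; 65, 69, 73, 77, 81 → 85.
Batches — alternating steps +5, +9, +5, +9, …: 8, 13, 22, 27, 36 → 41.
Putting it together: 85 rejects, 41 batches.

85 rejects, 41 batches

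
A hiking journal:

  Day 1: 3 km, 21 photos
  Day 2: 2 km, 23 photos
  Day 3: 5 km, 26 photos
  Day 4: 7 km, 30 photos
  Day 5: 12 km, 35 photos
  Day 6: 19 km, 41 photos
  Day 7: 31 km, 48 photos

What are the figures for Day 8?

Km: each term is the sum of the two before it, so 3, 2, 5, 7, 12, 19, 31 → 50.
Photos: differences are 2, 3, 4, … (increasing by 1 each time), so 21, 23, 26, 30, 35, 41, 48 → 56.
So the next line is 50 km, 56 photos.

50 km, 56 photos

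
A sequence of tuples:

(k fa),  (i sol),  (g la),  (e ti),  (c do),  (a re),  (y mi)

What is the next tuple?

Letter: letters move back 2 places in the alphabet, wrapping A→Z; k, i, g, e, c, a, y → w.
Note goes fa, sol, la, ti, do, re, mi → fa (runs through the solfège scale do→ti).
Putting it together: (w fa).

(w fa)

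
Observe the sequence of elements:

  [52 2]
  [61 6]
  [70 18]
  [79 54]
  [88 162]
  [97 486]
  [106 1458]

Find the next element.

[115 4374]

First coordinate: +9 each step; 52, 61, 70, 79, 88, 97, 106 → 115.
Second coordinate: ×3 each step, so 2, 6, 18, 54, 162, 486, 1458 → 4374.
Combining the parts gives [115 4374].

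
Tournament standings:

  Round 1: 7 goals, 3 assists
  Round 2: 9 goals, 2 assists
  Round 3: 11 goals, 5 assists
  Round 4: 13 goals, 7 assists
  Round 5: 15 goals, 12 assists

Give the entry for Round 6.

17 goals, 19 assists

Goals: +2 each step; 7, 9, 11, 13, 15 → 17.
Assists: each term is the sum of the two before it, so 3, 2, 5, 7, 12 → 19.
Putting it together: 17 goals, 19 assists.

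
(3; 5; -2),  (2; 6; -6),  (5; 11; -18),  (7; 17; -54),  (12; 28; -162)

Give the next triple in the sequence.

First component goes 3, 2, 5, 7, 12 → 19 (each term is the sum of the two before it).
Second component — each term is the sum of the two before it: 5, 6, 11, 17, 28 → 45.
Third component: -2, -6, -18, -54, -162 → -486 (×3 each step).
Putting it together: (19; 45; -486).

(19; 45; -486)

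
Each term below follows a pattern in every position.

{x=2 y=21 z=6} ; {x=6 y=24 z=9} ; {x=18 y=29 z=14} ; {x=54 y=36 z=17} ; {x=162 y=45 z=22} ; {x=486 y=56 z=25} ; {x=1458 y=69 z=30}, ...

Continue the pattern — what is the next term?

X — ×3 each step: 2, 6, 18, 54, 162, 486, 1458 → 4374.
Y goes 21, 24, 29, 36, 45, 56, 69 → 84 (differences are 3, 5, 7, … (increasing by 2 each time)).
For the z, alternating steps +3, +5, +3, +5, …: 6, 9, 14, 17, 22, 25, 30 → 33.
Combining the parts gives {x=4374 y=84 z=33}.

{x=4374 y=84 z=33}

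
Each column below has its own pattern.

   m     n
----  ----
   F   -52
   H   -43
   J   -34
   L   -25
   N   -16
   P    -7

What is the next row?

R  2

Column m — letters move forward 2 places in the alphabet: F, H, J, L, N, P → R.
Column n — +9 each step: -52, -43, -34, -25, -16, -7 → 2.
Putting it together: R  2.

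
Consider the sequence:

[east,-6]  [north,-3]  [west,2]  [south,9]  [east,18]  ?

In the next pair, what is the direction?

north

Direction: repeats east → north → west → south; east, north, west, south, east → north.
Second part: -6, -3, 2, 9, 18 → 29 (differences are 3, 5, 7, … (increasing by 2 each time)).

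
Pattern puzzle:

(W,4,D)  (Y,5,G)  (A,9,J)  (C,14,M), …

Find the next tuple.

For the first letter, letters move forward 2 places in the alphabet, wrapping Z→A: W, Y, A, C → E.
Second entry: each term is the sum of the two before it, so 4, 5, 9, 14 → 23.
Second letter — letters move forward 3 places in the alphabet: D, G, J, M → P.
Combining the parts gives (E,23,P).

(E,23,P)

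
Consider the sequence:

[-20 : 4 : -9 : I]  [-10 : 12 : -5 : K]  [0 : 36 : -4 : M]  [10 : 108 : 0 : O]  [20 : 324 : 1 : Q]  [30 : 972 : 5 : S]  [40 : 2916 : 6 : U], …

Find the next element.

First coordinate: +10 each step, so -20, -10, 0, 10, 20, 30, 40 → 50.
Second coordinate: ×3 each step, so 4, 12, 36, 108, 324, 972, 2916 → 8748.
Third coordinate: -9, -5, -4, 0, 1, 5, 6 → 10 (alternating steps +4, +1, +4, +1, …).
Letter — letters move forward 2 places in the alphabet: I, K, M, O, Q, S, U → W.
So the next element is [50 : 8748 : 10 : W].

[50 : 8748 : 10 : W]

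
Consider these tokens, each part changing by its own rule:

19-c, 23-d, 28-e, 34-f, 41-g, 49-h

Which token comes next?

First component goes 19, 23, 28, 34, 41, 49 → 58 (differences are 4, 5, 6, … (increasing by 1 each time)).
Letter: letters move forward 1 place in the alphabet, so c, d, e, f, g, h → i.
Putting it together: 58-i.

58-i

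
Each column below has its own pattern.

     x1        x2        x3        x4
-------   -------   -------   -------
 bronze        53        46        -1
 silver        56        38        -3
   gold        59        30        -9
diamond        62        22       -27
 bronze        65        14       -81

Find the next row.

Column x1 — repeats bronze → silver → gold → diamond: bronze, silver, gold, diamond, bronze → silver.
For the column x2, +3 each step: 53, 56, 59, 62, 65 → 68.
Column x3: 46, 38, 30, 22, 14 → 6 (−8 each step).
Column x4: -1, -3, -9, -27, -81 → -243 (×3 each step).
Combining the parts gives silver  68  6  -243.

silver  68  6  -243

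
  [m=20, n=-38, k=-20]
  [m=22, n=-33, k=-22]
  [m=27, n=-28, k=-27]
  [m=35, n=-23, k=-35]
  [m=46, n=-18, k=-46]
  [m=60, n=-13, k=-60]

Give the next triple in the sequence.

M — differences are 2, 5, 8, … (increasing by 3 each time): 20, 22, 27, 35, 46, 60 → 77.
N: +5 each step, so -38, -33, -28, -23, -18, -13 → -8.
For the k, always the negative of the m: -20, -22, -27, -35, -46, -60 → -77.
Putting it together: [m=77, n=-8, k=-77].

[m=77, n=-8, k=-77]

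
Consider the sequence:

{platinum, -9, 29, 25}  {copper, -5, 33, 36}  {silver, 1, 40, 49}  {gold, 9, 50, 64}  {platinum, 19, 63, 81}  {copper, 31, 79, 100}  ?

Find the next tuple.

{silver, 45, 98, 121}

For the metal, repeats platinum → copper → silver → gold: platinum, copper, silver, gold, platinum, copper → silver.
For the second component, differences are 4, 6, 8, … (increasing by 2 each time): -9, -5, 1, 9, 19, 31 → 45.
Third component: differences are 4, 7, 10, … (increasing by 3 each time); 29, 33, 40, 50, 63, 79 → 98.
Fourth component: perfect squares: 5², 6², 7², …, so 25, 36, 49, 64, 81, 100 → 121.
Putting it together: {silver, 45, 98, 121}.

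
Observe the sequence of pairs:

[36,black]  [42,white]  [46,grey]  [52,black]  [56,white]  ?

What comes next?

For the first part, alternating steps +6, +4, +6, +4, …: 36, 42, 46, 52, 56 → 62.
Shade: repeats black → white → grey; black, white, grey, black, white → grey.
So the next pair is [62,grey].

[62,grey]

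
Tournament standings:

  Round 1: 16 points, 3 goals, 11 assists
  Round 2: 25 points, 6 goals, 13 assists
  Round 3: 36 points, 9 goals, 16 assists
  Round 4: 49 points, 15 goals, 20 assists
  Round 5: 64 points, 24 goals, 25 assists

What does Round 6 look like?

Points: perfect squares: 4², 5², 6², …, so 16, 25, 36, 49, 64 → 81.
Goals: 3, 6, 9, 15, 24 → 39 (each term is the sum of the two before it).
Assists — differences are 2, 3, 4, … (increasing by 1 each time): 11, 13, 16, 20, 25 → 31.
Combining the parts gives 81 points, 39 goals, 31 assists.

81 points, 39 goals, 31 assists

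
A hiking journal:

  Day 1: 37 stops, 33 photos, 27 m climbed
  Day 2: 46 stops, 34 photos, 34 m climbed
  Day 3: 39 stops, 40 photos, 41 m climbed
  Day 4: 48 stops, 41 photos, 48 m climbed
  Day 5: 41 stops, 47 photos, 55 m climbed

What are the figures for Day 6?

Stops — alternating steps +9, −7, +9, −7, …: 37, 46, 39, 48, 41 → 50.
Photos: alternating steps +1, +6, +1, +6, …; 33, 34, 40, 41, 47 → 48.
For the m climbed, +7 each step: 27, 34, 41, 48, 55 → 62.
Combining the parts gives 50 stops, 48 photos, 62 m climbed.

50 stops, 48 photos, 62 m climbed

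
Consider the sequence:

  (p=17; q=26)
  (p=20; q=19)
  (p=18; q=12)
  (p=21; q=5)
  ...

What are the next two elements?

For the p, alternating steps +3, −2, +3, −2, …: 17, 20, 18, 21 → 19 → 22.
Q: −7 each step; 26, 19, 12, 5 → -2 → -9.
Putting the parts together: (p=19; q=-2) and then (p=22; q=-9).

(p=19; q=-2), (p=22; q=-9)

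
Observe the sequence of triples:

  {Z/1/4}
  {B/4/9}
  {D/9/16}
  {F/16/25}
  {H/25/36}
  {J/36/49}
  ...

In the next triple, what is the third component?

64

Letter: letters move forward 2 places in the alphabet, wrapping Z→A, so Z, B, D, F, H, J → L.
Second component: perfect squares: 1², 2², 3², …, so 1, 4, 9, 16, 25, 36 → 49.
Third component goes 4, 9, 16, 25, 36, 49 → 64 (perfect squares: 2², 3², 4², …).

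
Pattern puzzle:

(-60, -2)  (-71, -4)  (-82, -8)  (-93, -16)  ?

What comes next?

First component goes -60, -71, -82, -93 → -104 (−11 each step).
Second component: ×2 each step; -2, -4, -8, -16 → -32.
Combining the parts gives (-104, -32).

(-104, -32)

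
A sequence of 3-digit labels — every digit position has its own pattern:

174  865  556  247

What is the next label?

938

For the first digit, −3 each step, mod 10: 1, 8, 5, 2 → 9.
For the second digit, −1 each step, mod 10: 7, 6, 5, 4 → 3.
Third digit goes 4, 5, 6, 7 → 8 (+1 each step, mod 10).
Putting it together: 938.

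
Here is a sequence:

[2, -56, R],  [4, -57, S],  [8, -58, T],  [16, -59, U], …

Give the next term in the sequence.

First coordinate goes 2, 4, 8, 16 → 32 (×2 each step).
Second coordinate — −1 each step: -56, -57, -58, -59 → -60.
Letter goes R, S, T, U → V (letters move forward 1 place in the alphabet).
So the next term is [32, -60, V].

[32, -60, V]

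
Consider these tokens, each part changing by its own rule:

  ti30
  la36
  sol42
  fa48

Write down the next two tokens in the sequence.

mi54 then re60

For the note, runs backward through the solfège scale do→ti: ti, la, sol, fa → mi → re.
Second component — +6 each step: 30, 36, 42, 48 → 54 → 60.
So the next two tokens are mi54 and re60.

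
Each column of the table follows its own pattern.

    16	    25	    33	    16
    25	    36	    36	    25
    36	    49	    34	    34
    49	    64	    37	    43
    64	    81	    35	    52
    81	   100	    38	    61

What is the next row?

For the first component, perfect squares: 4², 5², 6², …: 16, 25, 36, 49, 64, 81 → 100.
Second component: 25, 36, 49, 64, 81, 100 → 121 (perfect squares: 5², 6², 7², …).
Third component: alternating steps +3, −2, +3, −2, …; 33, 36, 34, 37, 35, 38 → 36.
Fourth component goes 16, 25, 34, 43, 52, 61 → 70 (+9 each step).
Combining the parts gives 100  121  36  70.

100  121  36  70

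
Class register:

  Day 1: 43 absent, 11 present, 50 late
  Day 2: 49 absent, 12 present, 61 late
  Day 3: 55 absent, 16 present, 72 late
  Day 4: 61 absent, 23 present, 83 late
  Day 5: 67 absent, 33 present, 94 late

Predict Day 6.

73 absent, 46 present, 105 late

Absent — +6 each step: 43, 49, 55, 61, 67 → 73.
Present goes 11, 12, 16, 23, 33 → 46 (differences are 1, 4, 7, … (increasing by 3 each time)).
Late — +11 each step: 50, 61, 72, 83, 94 → 105.
Combining the parts gives 73 absent, 46 present, 105 late.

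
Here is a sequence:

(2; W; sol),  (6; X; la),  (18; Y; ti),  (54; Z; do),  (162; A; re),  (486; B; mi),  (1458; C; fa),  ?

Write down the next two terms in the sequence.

First value: ×3 each step, so 2, 6, 18, 54, 162, 486, 1458 → 4374 → 13122.
Letter — letters move forward 1 place in the alphabet, wrapping Z→A: W, X, Y, Z, A, B, C → D → E.
Note — runs through the solfège scale do→ti: sol, la, ti, do, re, mi, fa → sol → la.
So the next two terms are (4374; D; sol) and (13122; E; la).

(4374; D; sol), (13122; E; la)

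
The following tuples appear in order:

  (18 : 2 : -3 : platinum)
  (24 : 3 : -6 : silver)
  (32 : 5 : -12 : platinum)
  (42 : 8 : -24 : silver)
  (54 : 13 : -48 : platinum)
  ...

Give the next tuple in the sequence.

For the first entry, differences are 6, 8, 10, … (increasing by 2 each time): 18, 24, 32, 42, 54 → 68.
Second entry: each term is the sum of the two before it, so 2, 3, 5, 8, 13 → 21.
Third entry — ×2 each step: -3, -6, -12, -24, -48 → -96.
Metal: platinum, silver, platinum, silver, platinum → silver (alternates platinum ↔ silver).
Combining the parts gives (68 : 21 : -96 : silver).

(68 : 21 : -96 : silver)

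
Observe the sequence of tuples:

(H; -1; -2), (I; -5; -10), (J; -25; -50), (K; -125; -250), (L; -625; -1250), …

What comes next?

(M; -3125; -6250)

Letter: H, I, J, K, L → M (letters move forward 1 place in the alphabet).
Second coordinate — ×5 each step: -1, -5, -25, -125, -625 → -3125.
Third coordinate goes -2, -10, -50, -250, -1250 → -6250 (always 2 × the second coordinate).
Putting it together: (M; -3125; -6250).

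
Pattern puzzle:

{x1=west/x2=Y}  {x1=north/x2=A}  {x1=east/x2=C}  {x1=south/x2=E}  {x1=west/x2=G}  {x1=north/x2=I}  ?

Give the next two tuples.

{x1=east/x2=K}, {x1=south/x2=M}

X1: west, north, east, south, west, north → east → south (repeats west → north → east → south).
For the x2, letters move forward 2 places in the alphabet, wrapping Z→A: Y, A, C, E, G, I → K → M.
Putting the parts together: {x1=east/x2=K} and then {x1=south/x2=M}.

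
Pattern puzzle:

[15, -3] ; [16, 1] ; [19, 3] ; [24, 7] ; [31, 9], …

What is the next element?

First entry: 15, 16, 19, 24, 31 → 40 (differences are 1, 3, 5, … (increasing by 2 each time)).
Second entry: -3, 1, 3, 7, 9 → 13 (alternating steps +4, +2, +4, +2, …).
Combining the parts gives [40, 13].

[40, 13]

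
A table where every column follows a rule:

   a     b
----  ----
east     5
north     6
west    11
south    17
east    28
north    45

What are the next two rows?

Column a: east, north, west, south, east, north → west → south (repeats east → north → west → south).
Column b: each term is the sum of the two before it, so 5, 6, 11, 17, 28, 45 → 73 → 118.
So the next two rows are west  73 and south  118.

west  73; south  118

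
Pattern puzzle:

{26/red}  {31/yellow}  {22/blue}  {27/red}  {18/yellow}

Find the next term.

For the first part, alternating steps +5, −9, +5, −9, …: 26, 31, 22, 27, 18 → 23.
Colour: red, yellow, blue, red, yellow → blue (repeats red → yellow → blue).
Putting it together: {23/blue}.

{23/blue}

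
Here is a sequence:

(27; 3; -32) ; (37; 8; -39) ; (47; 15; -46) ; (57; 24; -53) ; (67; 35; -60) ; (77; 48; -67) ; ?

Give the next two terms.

(87; 63; -74), (97; 80; -81)

First value goes 27, 37, 47, 57, 67, 77 → 87 → 97 (+10 each step).
Second value: differences are 5, 7, 9, … (increasing by 2 each time), so 3, 8, 15, 24, 35, 48 → 63 → 80.
Third value: -32, -39, -46, -53, -60, -67 → -74 → -81 (−7 each step).
Putting the parts together: (87; 63; -74) and then (97; 80; -81).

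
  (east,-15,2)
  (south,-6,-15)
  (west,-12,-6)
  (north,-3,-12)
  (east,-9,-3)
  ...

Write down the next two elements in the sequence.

(south,0,-9), (west,-6,0)

Direction: east, south, west, north, east → south → west (repeats east → south → west → north).
Second value — alternating steps +9, −6, +9, −6, …: -15, -6, -12, -3, -9 → 0 → -6.
Third value — always the previous value of the second value: 2, -15, -6, -12, -3 → -9 → 0.
So the next two elements are (south,0,-9) and (west,-6,0).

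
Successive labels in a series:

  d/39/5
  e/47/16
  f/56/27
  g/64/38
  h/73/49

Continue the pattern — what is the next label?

i/81/60

Letter goes d, e, f, g, h → i (letters move forward 1 place in the alphabet).
For the second component, alternating steps +8, +9, +8, +9, …: 39, 47, 56, 64, 73 → 81.
Third component: 5, 16, 27, 38, 49 → 60 (+11 each step).
Combining the parts gives i/81/60.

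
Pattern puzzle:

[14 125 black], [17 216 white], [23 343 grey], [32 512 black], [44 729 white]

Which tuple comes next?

For the first component, differences are 3, 6, 9, … (increasing by 3 each time): 14, 17, 23, 32, 44 → 59.
Second component goes 125, 216, 343, 512, 729 → 1000 (perfect cubes: 5³, 6³, 7³, …).
Shade goes black, white, grey, black, white → grey (repeats black → white → grey).
Putting it together: [59 1000 grey].

[59 1000 grey]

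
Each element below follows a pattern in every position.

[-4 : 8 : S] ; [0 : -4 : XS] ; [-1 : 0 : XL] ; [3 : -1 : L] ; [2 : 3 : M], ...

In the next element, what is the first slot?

First slot: alternating steps +4, −1, +4, −1, …, so -4, 0, -1, 3, 2 → 6.
For the second slot, always the previous value of the first slot: 8, -4, 0, -1, 3 → 2.
Size: S, XS, XL, L, M → S (runs backward through clothing sizes XS→XL).

6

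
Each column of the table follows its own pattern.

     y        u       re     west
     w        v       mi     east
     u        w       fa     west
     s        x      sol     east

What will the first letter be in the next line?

q

First letter goes y, w, u, s → q (letters move back 2 places in the alphabet).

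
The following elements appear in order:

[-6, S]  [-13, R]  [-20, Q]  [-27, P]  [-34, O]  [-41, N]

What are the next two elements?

First entry: -6, -13, -20, -27, -34, -41 → -48 → -55 (−7 each step).
Letter — letters move back 1 place in the alphabet: S, R, Q, P, O, N → M → L.
So the next two elements are [-48, M] and [-55, L].

[-48, M], [-55, L]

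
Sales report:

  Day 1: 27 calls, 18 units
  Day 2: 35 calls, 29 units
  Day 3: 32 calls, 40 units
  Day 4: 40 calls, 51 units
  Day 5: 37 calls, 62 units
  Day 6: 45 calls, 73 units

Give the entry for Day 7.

42 calls, 84 units

Calls: alternating steps +8, −3, +8, −3, …, so 27, 35, 32, 40, 37, 45 → 42.
Units — +11 each step: 18, 29, 40, 51, 62, 73 → 84.
Putting it together: 42 calls, 84 units.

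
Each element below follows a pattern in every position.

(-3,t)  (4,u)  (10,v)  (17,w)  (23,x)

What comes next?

First part: alternating steps +7, +6, +7, +6, …; -3, 4, 10, 17, 23 → 30.
For the letter, letters move forward 1 place in the alphabet: t, u, v, w, x → y.
Combining the parts gives (30,y).

(30,y)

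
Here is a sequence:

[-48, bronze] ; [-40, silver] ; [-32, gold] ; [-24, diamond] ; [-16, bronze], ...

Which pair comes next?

[-8, silver]

First part — +8 each step: -48, -40, -32, -24, -16 → -8.
Rank — repeats bronze → silver → gold → diamond: bronze, silver, gold, diamond, bronze → silver.
Combining the parts gives [-8, silver].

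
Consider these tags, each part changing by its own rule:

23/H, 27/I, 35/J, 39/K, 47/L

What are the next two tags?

First component — alternating steps +4, +8, +4, +8, …: 23, 27, 35, 39, 47 → 51 → 59.
For the letter, letters move forward 1 place in the alphabet: H, I, J, K, L → M → N.
Putting the parts together: 51/M and then 59/N.

51/M, 59/N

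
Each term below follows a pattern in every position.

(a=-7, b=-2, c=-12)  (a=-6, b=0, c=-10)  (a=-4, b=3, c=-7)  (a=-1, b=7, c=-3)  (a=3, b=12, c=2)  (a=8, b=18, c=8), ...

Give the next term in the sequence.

(a=14, b=25, c=15)

A: -7, -6, -4, -1, 3, 8 → 14 (differences are 1, 2, 3, … (increasing by 1 each time)).
For the b, differences are 2, 3, 4, … (increasing by 1 each time): -2, 0, 3, 7, 12, 18 → 25.
C: always 10 less than the b, so -12, -10, -7, -3, 2, 8 → 15.
Combining the parts gives (a=14, b=25, c=15).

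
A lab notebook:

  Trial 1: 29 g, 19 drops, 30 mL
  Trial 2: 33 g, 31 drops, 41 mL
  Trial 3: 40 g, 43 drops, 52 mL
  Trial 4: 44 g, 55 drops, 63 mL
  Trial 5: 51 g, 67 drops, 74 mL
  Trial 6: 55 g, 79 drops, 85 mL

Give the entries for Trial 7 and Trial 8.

62 g, 91 drops, 96 mL; 66 g, 103 drops, 107 mL

G — alternating steps +4, +7, +4, +7, …: 29, 33, 40, 44, 51, 55 → 62 → 66.
Drops goes 19, 31, 43, 55, 67, 79 → 91 → 103 (+12 each step).
ML: +11 each step, so 30, 41, 52, 63, 74, 85 → 96 → 107.
So the next two rows are 62 g, 91 drops, 96 mL and 66 g, 103 drops, 107 mL.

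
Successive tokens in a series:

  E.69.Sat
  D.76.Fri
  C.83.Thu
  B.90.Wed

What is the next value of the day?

Day: runs backward through the weekdays Mon→Sun; Sat, Fri, Thu, Wed → Tue.

Tue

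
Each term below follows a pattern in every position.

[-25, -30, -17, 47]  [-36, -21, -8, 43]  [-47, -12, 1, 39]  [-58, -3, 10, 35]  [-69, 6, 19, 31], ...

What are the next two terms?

First component — −11 each step: -25, -36, -47, -58, -69 → -80 → -91.
Second component: -30, -21, -12, -3, 6 → 15 → 24 (+9 each step).
Third component — +9 each step: -17, -8, 1, 10, 19 → 28 → 37.
Fourth component: −4 each step, so 47, 43, 39, 35, 31 → 27 → 23.
So the next two terms are [-80, 15, 28, 27] and [-91, 24, 37, 23].

[-80, 15, 28, 27], [-91, 24, 37, 23]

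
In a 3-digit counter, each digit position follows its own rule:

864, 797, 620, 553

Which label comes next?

First digit: −1 each step, mod 10; 8, 7, 6, 5 → 4.
Second digit — +3 each step, mod 10: 6, 9, 2, 5 → 8.
Third digit: +3 each step, mod 10, so 4, 7, 0, 3 → 6.
So the next label is 486.

486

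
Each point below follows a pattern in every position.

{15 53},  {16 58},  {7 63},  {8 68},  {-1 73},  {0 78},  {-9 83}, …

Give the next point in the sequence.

{-8 88}

First slot goes 15, 16, 7, 8, -1, 0, -9 → -8 (alternating steps +1, −9, +1, −9, …).
Second slot: +5 each step; 53, 58, 63, 68, 73, 78, 83 → 88.
Combining the parts gives {-8 88}.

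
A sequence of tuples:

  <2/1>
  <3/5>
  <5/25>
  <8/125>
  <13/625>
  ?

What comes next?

<21/3125>

First slot: 2, 3, 5, 8, 13 → 21 (each term is the sum of the two before it).
For the second slot, ×5 each step: 1, 5, 25, 125, 625 → 3125.
So the next tuple is <21/3125>.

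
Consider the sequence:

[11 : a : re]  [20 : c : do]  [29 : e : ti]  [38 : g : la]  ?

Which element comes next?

[47 : i : sol]

First coordinate: +9 each step, so 11, 20, 29, 38 → 47.
Letter: letters move forward 2 places in the alphabet, so a, c, e, g → i.
Note: runs backward through the solfège scale do→ti, so re, do, ti, la → sol.
Combining the parts gives [47 : i : sol].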